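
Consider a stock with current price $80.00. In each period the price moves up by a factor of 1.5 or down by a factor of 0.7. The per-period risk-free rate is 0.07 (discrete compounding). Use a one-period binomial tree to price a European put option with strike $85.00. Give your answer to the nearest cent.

$14.57

Risk-neutral probability p = (1 + 0.07 − 0.7)/(1.5 − 0.7) = 0.3700/0.8000 = 0.4625
Terminal stock prices: S_u = 120, S_d = 56
Terminal payoffs (K − S): max(-35, 0) = 0, max(29, 0) = 29
Node 0 (S = 80): V_0 = 1/1.07·[0.4625·0.0000 + 0.5375·29.0000] = 14.5678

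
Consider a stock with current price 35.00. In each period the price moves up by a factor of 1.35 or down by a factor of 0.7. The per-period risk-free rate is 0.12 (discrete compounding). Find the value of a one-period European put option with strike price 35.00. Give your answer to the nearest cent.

3.32

Risk-neutral probability p = (1 + 0.12 − 0.7)/(1.35 − 0.7) = 0.4200/0.6500 = 0.6462
Terminal stock prices: S_u = 47.25, S_d = 24.5
Terminal payoffs (K − S): max(-12.25, 0) = 0, max(10.5, 0) = 10.5
Node 0 (S = 35): V_0 = 1/1.12·[0.6462·0.0000 + 0.3538·10.5000] = 3.3173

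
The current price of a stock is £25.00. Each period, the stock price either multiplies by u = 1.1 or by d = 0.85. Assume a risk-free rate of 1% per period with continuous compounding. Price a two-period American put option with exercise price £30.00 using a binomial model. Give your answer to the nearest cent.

£5.00

Risk-neutral probability p = (e^0.01 − 0.85)/(1.1 − 0.85) = 0.1601/0.2500 = 0.6402
Terminal stock prices: S_uu = 30.25, S_ud = 23.38, S_dd = 18.06
Terminal payoffs (K − S): max(-0.25, 0) = 0, max(6.625, 0) = 6.625, max(11.94, 0) = 11.94
Node u (S = 27.5): continuation = e^(−0.01)·[0.6402·0.0000 + 0.3598·6.6250] = 2.3600; exercise value = 2.5000 > continuation, so V_u = 2.5000 (exercise)
Node d (S = 21.25): continuation = e^(−0.01)·[0.6402·6.6250 + 0.3598·11.9375] = 8.4515; exercise value = 8.7500 > continuation, so V_d = 8.7500 (exercise)
Node 0 (S = 25): continuation = e^(−0.01)·[0.6402·2.5000 + 0.3598·8.7500] = 4.7015; exercise value = 5.0000 > continuation, so V_0 = 5.0000 (exercise)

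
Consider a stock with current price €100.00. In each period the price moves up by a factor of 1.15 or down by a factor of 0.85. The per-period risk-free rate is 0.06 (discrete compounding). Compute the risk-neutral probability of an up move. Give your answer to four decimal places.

Risk-neutral probability p = (1 + 0.06 − 0.85)/(1.15 − 0.85) = 0.2100/0.3000 = 0.7000

p = 0.7000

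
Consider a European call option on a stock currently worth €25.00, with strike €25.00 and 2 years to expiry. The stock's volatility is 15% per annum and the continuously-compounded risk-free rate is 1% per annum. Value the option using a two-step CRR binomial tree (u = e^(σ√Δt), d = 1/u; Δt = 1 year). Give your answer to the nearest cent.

CRR parameters: u = e^(σ√Δt) = e^(0.15·√1) = 1.1618, d = 1/u = 0.8607
Per-period rate: rΔt = 0.01·1 = 0.01, so R = e^0.01 = 1.0101
Risk-neutral probability p = (e^0.01 − 0.8607)/(1.1618 − 0.8607) = 0.1493/0.3011 = 0.4959
Terminal stock prices: S_uu = 33.75, S_ud = 25, S_dd = 18.52
Terminal payoffs (S − K): max(8.746, 0) = 8.746, max(0, 0) = 0, max(-6.48, 0) = 0
Node u (S = 29.05): V_u = e^(−0.01)·[0.4959·8.7465 + 0.5041·0.0000] = 4.2946
Node d (S = 21.52): V_d = e^(−0.01)·[0.4959·0.0000 + 0.5041·0.0000] = 0.0000
Node 0 (S = 25): V_0 = e^(−0.01)·[0.4959·4.2946 + 0.5041·0.0000] = 2.1087

€2.11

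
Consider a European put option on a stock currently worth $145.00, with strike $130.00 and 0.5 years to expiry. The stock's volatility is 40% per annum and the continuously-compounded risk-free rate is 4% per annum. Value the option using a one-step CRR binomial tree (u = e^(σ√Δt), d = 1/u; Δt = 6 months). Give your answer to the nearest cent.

CRR parameters: u = e^(σ√Δt) = e^(0.4·√0.5) = 1.3269, d = 1/u = 0.7536
Per-period rate: rΔt = 0.04·0.5 = 0.02, so R = e^0.02 = 1.0202
Risk-neutral probability p = (e^0.02 − 0.7536)/(1.3269 − 0.7536) = 0.2666/0.5733 = 0.4650
Terminal stock prices: S_u = 192.4, S_d = 109.3
Terminal payoffs (K − S): max(-62.4, 0) = 0, max(20.72, 0) = 20.72
Node 0 (S = 145): V_0 = e^(−0.02)·[0.4650·0.0000 + 0.5350·20.7224] = 10.8671

$10.87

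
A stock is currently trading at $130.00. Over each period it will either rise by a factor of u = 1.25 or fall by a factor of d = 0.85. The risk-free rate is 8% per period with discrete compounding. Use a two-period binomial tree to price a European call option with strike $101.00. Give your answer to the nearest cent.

Risk-neutral probability p = (1 + 0.08 − 0.85)/(1.25 − 0.85) = 0.2300/0.4000 = 0.5750
Terminal stock prices: S_uu = 203.1, S_ud = 138.1, S_dd = 93.92
Terminal payoffs (S − K): max(102.1, 0) = 102.1, max(37.12, 0) = 37.12, max(-7.075, 0) = 0
Node u (S = 162.5): V_u = 1/1.08·[0.5750·102.1250 + 0.4250·37.1250] = 68.9815
Node d (S = 110.5): V_d = 1/1.08·[0.5750·37.1250 + 0.4250·0.0000] = 19.7656
Node 0 (S = 130): V_0 = 1/1.08·[0.5750·68.9815 + 0.4250·19.7656] = 44.5044

$44.50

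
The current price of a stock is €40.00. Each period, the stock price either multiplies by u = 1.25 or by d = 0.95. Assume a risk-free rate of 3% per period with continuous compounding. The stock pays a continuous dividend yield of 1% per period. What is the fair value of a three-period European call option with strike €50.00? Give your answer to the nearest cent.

€1.41

Per-period risk-free factor R = e^0.03 = 1.0305; dividend-adjusted growth = e^(0.03−0.01) = 1.0202.
Risk-neutral probability p = (1.0202 − 0.95)/(1.25 − 0.95) = 0.0702/0.3000 = 0.2340
Terminal stock prices: S_uuu = 78.12, S_uud = 59.38, S_udd = 45.12, S_ddd = 34.29
Terminal payoffs (S − K): max(28.12, 0) = 28.12, max(9.375, 0) = 9.375, max(-4.875, 0) = 0, max(-15.71, 0) = 0
Node uu (S = 62.5): V_uu = e^(−0.03)·[0.2340·28.1250 + 0.7660·9.3750] = 13.3558
Node ud (S = 47.5): V_ud = e^(−0.03)·[0.2340·9.3750 + 0.7660·0.0000] = 2.1290
Node dd (S = 36.1): V_dd = e^(−0.03)·[0.2340·0.0000 + 0.7660·0.0000] = 0.0000
Node u (S = 50): V_u = e^(−0.03)·[0.2340·13.3558 + 0.7660·2.1290] = 4.6155
Node d (S = 38): V_d = e^(−0.03)·[0.2340·2.1290 + 0.7660·0.0000] = 0.4835
Node 0 (S = 40): V_0 = e^(−0.03)·[0.2340·4.6155 + 0.7660·0.4835] = 1.4075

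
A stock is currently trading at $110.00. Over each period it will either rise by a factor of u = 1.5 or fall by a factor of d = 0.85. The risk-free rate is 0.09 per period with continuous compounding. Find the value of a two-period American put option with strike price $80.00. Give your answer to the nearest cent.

$0.17

Risk-neutral probability p = (e^0.09 − 0.85)/(1.5 − 0.85) = 0.2442/0.6500 = 0.3757
Terminal stock prices: S_uu = 247.5, S_ud = 140.2, S_dd = 79.47
Terminal payoffs (K − S): max(-167.5, 0) = 0, max(-60.25, 0) = 0, max(0.525, 0) = 0.525
Node u (S = 165): continuation = e^(−0.09)·[0.3757·0.0000 + 0.6243·0.0000] = 0.0000; exercise value = 0.0000 ≤ continuation, so V_u = 0.0000
Node d (S = 93.5): continuation = e^(−0.09)·[0.3757·0.0000 + 0.6243·0.5250] = 0.2996; exercise value = 0.0000 ≤ continuation, so V_d = 0.2996
Node 0 (S = 110): continuation = e^(−0.09)·[0.3757·0.0000 + 0.6243·0.2996] = 0.1709; exercise value = 0.0000 ≤ continuation, so V_0 = 0.1709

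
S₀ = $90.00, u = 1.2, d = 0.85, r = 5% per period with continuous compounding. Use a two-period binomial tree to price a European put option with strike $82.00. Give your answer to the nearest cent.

Risk-neutral probability p = (e^0.05 − 0.85)/(1.2 − 0.85) = 0.2013/0.3500 = 0.5751
Terminal stock prices: S_uu = 129.6, S_ud = 91.8, S_dd = 65.02
Terminal payoffs (K − S): max(-47.6, 0) = 0, max(-9.8, 0) = 0, max(16.98, 0) = 16.98
Node u (S = 108): V_u = e^(−0.05)·[0.5751·0.0000 + 0.4249·0.0000] = 0.0000
Node d (S = 76.5): V_d = e^(−0.05)·[0.5751·0.0000 + 0.4249·16.9750] = 6.8616
Node 0 (S = 90): V_0 = e^(−0.05)·[0.5751·0.0000 + 0.4249·6.8616] = 2.7735

$2.77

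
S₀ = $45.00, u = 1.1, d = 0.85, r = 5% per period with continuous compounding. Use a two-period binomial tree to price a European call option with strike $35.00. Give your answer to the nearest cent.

$13.42

Risk-neutral probability p = (e^0.05 − 0.85)/(1.1 − 0.85) = 0.2013/0.2500 = 0.8051
Terminal stock prices: S_uu = 54.45, S_ud = 42.08, S_dd = 32.51
Terminal payoffs (S − K): max(19.45, 0) = 19.45, max(7.075, 0) = 7.075, max(-2.488, 0) = 0
Node u (S = 49.5): V_u = e^(−0.05)·[0.8051·19.4500 + 0.1949·7.0750] = 16.2070
Node d (S = 38.25): V_d = e^(−0.05)·[0.8051·7.0750 + 0.1949·0.0000] = 5.4182
Node 0 (S = 45): V_0 = e^(−0.05)·[0.8051·16.2070 + 0.1949·5.4182] = 13.4162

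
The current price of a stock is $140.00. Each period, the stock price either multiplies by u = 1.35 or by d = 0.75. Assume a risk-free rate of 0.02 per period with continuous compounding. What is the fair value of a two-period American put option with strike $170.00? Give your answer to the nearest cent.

Risk-neutral probability p = (e^0.02 − 0.75)/(1.35 − 0.75) = 0.2702/0.6000 = 0.4503
Terminal stock prices: S_uu = 255.2, S_ud = 141.8, S_dd = 78.75
Terminal payoffs (K − S): max(-85.15, 0) = 0, max(28.25, 0) = 28.25, max(91.25, 0) = 91.25
Node u (S = 189): continuation = e^(−0.02)·[0.4503·0.0000 + 0.5497·28.2500] = 15.2205; exercise value = 0.0000 ≤ continuation, so V_u = 15.2205
Node d (S = 105): continuation = e^(−0.02)·[0.4503·28.2500 + 0.5497·91.2500] = 61.6338; exercise value = 65.0000 > continuation, so V_d = 65.0000 (exercise)
Node 0 (S = 140): continuation = e^(−0.02)·[0.4503·15.2205 + 0.5497·65.0000] = 41.7394; exercise value = 30.0000 ≤ continuation, so V_0 = 41.7394

$41.74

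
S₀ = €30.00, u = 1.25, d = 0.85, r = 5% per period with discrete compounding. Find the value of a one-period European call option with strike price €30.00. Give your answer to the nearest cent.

Risk-neutral probability p = (1 + 0.05 − 0.85)/(1.25 − 0.85) = 0.2000/0.4000 = 0.5000
Terminal stock prices: S_u = 37.5, S_d = 25.5
Terminal payoffs (S − K): max(7.5, 0) = 7.5, max(-4.5, 0) = 0
Node 0 (S = 30): V_0 = 1/1.05·[0.5000·7.5000 + 0.5000·0.0000] = 3.5714

€3.57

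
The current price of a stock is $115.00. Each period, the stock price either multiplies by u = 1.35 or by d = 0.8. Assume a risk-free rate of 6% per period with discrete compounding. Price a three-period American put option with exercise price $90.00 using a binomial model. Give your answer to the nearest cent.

$4.06

Risk-neutral probability p = (1 + 0.06 − 0.8)/(1.35 − 0.8) = 0.2600/0.5500 = 0.4727
Terminal stock prices: S_uuu = 282.9, S_uud = 167.7, S_udd = 99.36, S_ddd = 58.88
Terminal payoffs (K − S): max(-192.9, 0) = 0, max(-77.67, 0) = 0, max(-9.36, 0) = 0, max(31.12, 0) = 31.12
Node uu (S = 209.6): continuation = 1/1.06·[0.4727·0.0000 + 0.5273·0.0000] = 0.0000; exercise value = 0.0000 ≤ continuation, so V_uu = 0.0000
Node ud (S = 124.2): continuation = 1/1.06·[0.4727·0.0000 + 0.5273·0.0000] = 0.0000; exercise value = 0.0000 ≤ continuation, so V_ud = 0.0000
Node dd (S = 73.6): continuation = 1/1.06·[0.4727·0.0000 + 0.5273·31.1200] = 15.4799; exercise value = 16.4000 > continuation, so V_dd = 16.4000 (exercise)
Node u (S = 155.2): continuation = 1/1.06·[0.4727·0.0000 + 0.5273·0.0000] = 0.0000; exercise value = 0.0000 ≤ continuation, so V_u = 0.0000
Node d (S = 92): continuation = 1/1.06·[0.4727·0.0000 + 0.5273·16.4000] = 8.1578; exercise value = 0.0000 ≤ continuation, so V_d = 8.1578
Node 0 (S = 115): continuation = 1/1.06·[0.4727·0.0000 + 0.5273·8.1578] = 4.0579; exercise value = 0.0000 ≤ continuation, so V_0 = 4.0579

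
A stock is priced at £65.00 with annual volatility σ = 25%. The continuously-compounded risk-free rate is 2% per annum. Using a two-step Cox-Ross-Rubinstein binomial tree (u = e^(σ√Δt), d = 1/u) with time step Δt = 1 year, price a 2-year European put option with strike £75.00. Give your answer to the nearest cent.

£14.11

CRR parameters: u = e^(σ√Δt) = e^(0.25·√1) = 1.2840, d = 1/u = 0.7788
Per-period rate: rΔt = 0.02·1 = 0.02, so R = e^0.02 = 1.0202
Risk-neutral probability p = (e^0.02 − 0.7788)/(1.2840 − 0.7788) = 0.2414/0.5052 = 0.4778
Terminal stock prices: S_uu = 107.2, S_ud = 65, S_dd = 39.42
Terminal payoffs (K − S): max(-32.17, 0) = 0, max(10, 0) = 10, max(35.58, 0) = 35.58
Node u (S = 83.46): V_u = e^(−0.02)·[0.4778·0.0000 + 0.5222·10.0000] = 5.1185
Node d (S = 50.62): V_d = e^(−0.02)·[0.4778·10.0000 + 0.5222·35.5755] = 22.8928
Node 0 (S = 65): V_0 = e^(−0.02)·[0.4778·5.1185 + 0.5222·22.8928] = 14.1150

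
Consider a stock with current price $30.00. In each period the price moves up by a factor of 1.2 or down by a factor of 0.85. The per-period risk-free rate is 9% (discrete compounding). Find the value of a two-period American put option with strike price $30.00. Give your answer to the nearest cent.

$1.30

Risk-neutral probability p = (1 + 0.09 − 0.85)/(1.2 − 0.85) = 0.2400/0.3500 = 0.6857
Terminal stock prices: S_uu = 43.2, S_ud = 30.6, S_dd = 21.67
Terminal payoffs (K − S): max(-13.2, 0) = 0, max(-0.6, 0) = 0, max(8.325, 0) = 8.325
Node u (S = 36): continuation = 1/1.09·[0.6857·0.0000 + 0.3143·0.0000] = 0.0000; exercise value = 0.0000 ≤ continuation, so V_u = 0.0000
Node d (S = 25.5): continuation = 1/1.09·[0.6857·0.0000 + 0.3143·8.3250] = 2.4004; exercise value = 4.5000 > continuation, so V_d = 4.5000 (exercise)
Node 0 (S = 30): continuation = 1/1.09·[0.6857·0.0000 + 0.3143·4.5000] = 1.2975; exercise value = 0.0000 ≤ continuation, so V_0 = 1.2975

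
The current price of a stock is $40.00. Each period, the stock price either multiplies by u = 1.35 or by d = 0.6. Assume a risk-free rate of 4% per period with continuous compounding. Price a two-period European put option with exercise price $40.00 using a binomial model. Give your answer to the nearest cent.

Risk-neutral probability p = (e^0.04 − 0.6)/(1.35 − 0.6) = 0.4408/0.7500 = 0.5877
Terminal stock prices: S_uu = 72.9, S_ud = 32.4, S_dd = 14.4
Terminal payoffs (K − S): max(-32.9, 0) = 0, max(7.6, 0) = 7.6, max(25.6, 0) = 25.6
Node u (S = 54): V_u = e^(−0.04)·[0.5877·0.0000 + 0.4123·7.6000] = 3.0103
Node d (S = 24): V_d = e^(−0.04)·[0.5877·7.6000 + 0.4123·25.6000] = 14.4316
Node 0 (S = 40): V_0 = e^(−0.04)·[0.5877·3.0103 + 0.4123·14.4316] = 7.4161

$7.42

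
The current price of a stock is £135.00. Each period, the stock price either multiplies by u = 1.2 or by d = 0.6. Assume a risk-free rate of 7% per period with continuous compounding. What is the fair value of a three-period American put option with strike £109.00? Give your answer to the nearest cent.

Risk-neutral probability p = (e^0.07 − 0.6)/(1.2 − 0.6) = 0.4725/0.6000 = 0.7875
Terminal stock prices: S_uuu = 233.3, S_uud = 116.6, S_udd = 58.32, S_ddd = 29.16
Terminal payoffs (K − S): max(-124.3, 0) = 0, max(-7.64, 0) = 0, max(50.68, 0) = 50.68, max(79.84, 0) = 79.84
Node uu (S = 194.4): continuation = e^(−0.07)·[0.7875·0.0000 + 0.2125·0.0000] = 0.0000; exercise value = 0.0000 ≤ continuation, so V_uu = 0.0000
Node ud (S = 97.2): continuation = e^(−0.07)·[0.7875·0.0000 + 0.2125·50.6800] = 10.0408; exercise value = 11.8000 > continuation, so V_ud = 11.8000 (exercise)
Node dd (S = 48.6): continuation = e^(−0.07)·[0.7875·50.6800 + 0.2125·79.8400] = 53.0309; exercise value = 60.4000 > continuation, so V_dd = 60.4000 (exercise)
Node u (S = 162): continuation = e^(−0.07)·[0.7875·0.0000 + 0.2125·11.8000] = 2.3378; exercise value = 0.0000 ≤ continuation, so V_u = 2.3378
Node d (S = 81): continuation = e^(−0.07)·[0.7875·11.8000 + 0.2125·60.4000] = 20.6309; exercise value = 28.0000 > continuation, so V_d = 28.0000 (exercise)
Node 0 (S = 135): continuation = e^(−0.07)·[0.7875·2.3378 + 0.2125·28.0000] = 7.2640; exercise value = 0.0000 ≤ continuation, so V_0 = 7.2640

£7.26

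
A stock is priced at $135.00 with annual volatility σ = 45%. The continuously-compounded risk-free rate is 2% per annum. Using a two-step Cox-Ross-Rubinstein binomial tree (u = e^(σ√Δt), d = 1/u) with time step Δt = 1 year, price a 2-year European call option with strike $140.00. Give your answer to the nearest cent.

CRR parameters: u = e^(σ√Δt) = e^(0.45·√1) = 1.5683, d = 1/u = 0.6376
Per-period rate: rΔt = 0.02·1 = 0.02, so R = e^0.02 = 1.0202
Risk-neutral probability p = (e^0.02 − 0.6376)/(1.5683 − 0.6376) = 0.3826/0.9307 = 0.4111
Terminal stock prices: S_uu = 332, S_ud = 135, S_dd = 54.89
Terminal payoffs (S − K): max(192, 0) = 192, max(-5, 0) = 0, max(-85.11, 0) = 0
Node u (S = 211.7): V_u = e^(−0.02)·[0.4111·192.0464 + 0.5889·0.0000] = 77.3807
Node d (S = 86.08): V_d = e^(−0.02)·[0.4111·0.0000 + 0.5889·0.0000] = 0.0000
Node 0 (S = 135): V_0 = e^(−0.02)·[0.4111·77.3807 + 0.5889·0.0000] = 31.1788

$31.18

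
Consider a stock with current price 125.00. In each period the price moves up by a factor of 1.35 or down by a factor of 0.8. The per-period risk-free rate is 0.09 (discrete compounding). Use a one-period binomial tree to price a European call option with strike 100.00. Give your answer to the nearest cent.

33.26

Risk-neutral probability p = (1 + 0.09 − 0.8)/(1.35 − 0.8) = 0.2900/0.5500 = 0.5273
Terminal stock prices: S_u = 168.8, S_d = 100
Terminal payoffs (S − K): max(68.75, 0) = 68.75, max(0, 0) = 0
Node 0 (S = 125): V_0 = 1/1.09·[0.5273·68.7500 + 0.4727·0.0000] = 33.2569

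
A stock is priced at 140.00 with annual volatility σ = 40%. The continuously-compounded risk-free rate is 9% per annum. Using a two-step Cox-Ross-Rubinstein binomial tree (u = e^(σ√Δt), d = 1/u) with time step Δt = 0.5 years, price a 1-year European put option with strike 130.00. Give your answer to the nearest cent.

CRR parameters: u = e^(σ√Δt) = e^(0.4·√0.5) = 1.3269, d = 1/u = 0.7536
Per-period rate: rΔt = 0.09·0.5 = 0.045, so R = e^0.045 = 1.0460
Risk-neutral probability p = (e^0.045 − 0.7536)/(1.3269 − 0.7536) = 0.2924/0.5733 = 0.5100
Terminal stock prices: S_uu = 246.5, S_ud = 140, S_dd = 79.52
Terminal payoffs (K − S): max(-116.5, 0) = 0, max(-10, 0) = 0, max(50.48, 0) = 50.48
Node u (S = 185.8): V_u = e^(−0.045)·[0.5100·0.0000 + 0.4900·0.0000] = 0.0000
Node d (S = 105.5): V_d = e^(−0.045)·[0.5100·0.0000 + 0.4900·50.4841] = 23.6464
Node 0 (S = 140): V_0 = e^(−0.045)·[0.5100·0.0000 + 0.4900·23.6464] = 11.0758

11.08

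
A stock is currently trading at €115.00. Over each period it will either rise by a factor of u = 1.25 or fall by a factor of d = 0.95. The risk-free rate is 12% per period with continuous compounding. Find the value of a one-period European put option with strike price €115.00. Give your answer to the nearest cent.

Risk-neutral probability p = (e^0.12 − 0.95)/(1.25 − 0.95) = 0.1775/0.3000 = 0.5917
Terminal stock prices: S_u = 143.8, S_d = 109.2
Terminal payoffs (K − S): max(-28.75, 0) = 0, max(5.75, 0) = 5.75
Node 0 (S = 115): V_0 = e^(−0.12)·[0.5917·0.0000 + 0.4083·5.7500] = 2.0825

€2.08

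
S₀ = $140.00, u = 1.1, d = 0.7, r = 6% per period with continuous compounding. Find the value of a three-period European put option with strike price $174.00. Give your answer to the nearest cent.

Risk-neutral probability p = (e^0.06 − 0.7)/(1.1 − 0.7) = 0.3618/0.4000 = 0.9046
Terminal stock prices: S_uuu = 186.3, S_uud = 118.6, S_udd = 75.46, S_ddd = 48.02
Terminal payoffs (K − S): max(-12.34, 0) = 0, max(55.42, 0) = 55.42, max(98.54, 0) = 98.54, max(126, 0) = 126
Node uu (S = 169.4): V_uu = e^(−0.06)·[0.9046·0.0000 + 0.0954·55.4200] = 4.9796
Node ud (S = 107.8): V_ud = e^(−0.06)·[0.9046·55.4200 + 0.0954·98.5400] = 56.0670
Node dd (S = 68.6): V_dd = e^(−0.06)·[0.9046·98.5400 + 0.0954·125.9800] = 95.2670
Node u (S = 154): V_u = e^(−0.06)·[0.9046·4.9796 + 0.0954·56.0670] = 9.2800
Node d (S = 98): V_d = e^(−0.06)·[0.9046·56.0670 + 0.0954·95.2670] = 56.3242
Node 0 (S = 140): V_0 = e^(−0.06)·[0.9046·9.2800 + 0.0954·56.3242] = 12.9666

$12.97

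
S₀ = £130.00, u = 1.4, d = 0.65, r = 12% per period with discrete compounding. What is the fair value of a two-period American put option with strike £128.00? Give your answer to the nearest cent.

£16.31

Risk-neutral probability p = (1 + 0.12 − 0.65)/(1.4 − 0.65) = 0.4700/0.7500 = 0.6267
Terminal stock prices: S_uu = 254.8, S_ud = 118.3, S_dd = 54.93
Terminal payoffs (K − S): max(-126.8, 0) = 0, max(9.7, 0) = 9.7, max(73.07, 0) = 73.07
Node u (S = 182): continuation = 1/1.12·[0.6267·0.0000 + 0.3733·9.7000] = 3.2333; exercise value = 0.0000 ≤ continuation, so V_u = 3.2333
Node d (S = 84.5): continuation = 1/1.12·[0.6267·9.7000 + 0.3733·73.0750] = 29.7857; exercise value = 43.5000 > continuation, so V_d = 43.5000 (exercise)
Node 0 (S = 130): continuation = 1/1.12·[0.6267·3.2333 + 0.3733·43.5000] = 16.3091; exercise value = 0.0000 ≤ continuation, so V_0 = 16.3091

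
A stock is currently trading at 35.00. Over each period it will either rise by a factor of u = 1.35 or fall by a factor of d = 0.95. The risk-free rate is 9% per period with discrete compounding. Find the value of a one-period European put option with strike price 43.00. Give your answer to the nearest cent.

5.81

Risk-neutral probability p = (1 + 0.09 − 0.95)/(1.35 − 0.95) = 0.1400/0.4000 = 0.3500
Terminal stock prices: S_u = 47.25, S_d = 33.25
Terminal payoffs (K − S): max(-4.25, 0) = 0, max(9.75, 0) = 9.75
Node 0 (S = 35): V_0 = 1/1.09·[0.3500·0.0000 + 0.6500·9.7500] = 5.8142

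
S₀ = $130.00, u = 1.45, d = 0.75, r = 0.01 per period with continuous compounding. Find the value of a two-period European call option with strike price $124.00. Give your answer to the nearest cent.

Risk-neutral probability p = (e^0.01 − 0.75)/(1.45 − 0.75) = 0.2601/0.7000 = 0.3715
Terminal stock prices: S_uu = 273.3, S_ud = 141.4, S_dd = 73.12
Terminal payoffs (S − K): max(149.3, 0) = 149.3, max(17.38, 0) = 17.38, max(-50.88, 0) = 0
Node u (S = 188.5): V_u = e^(−0.01)·[0.3715·149.3250 + 0.6285·17.3750] = 65.7338
Node d (S = 97.5): V_d = e^(−0.01)·[0.3715·17.3750 + 0.6285·0.0000] = 6.3906
Node 0 (S = 130): V_0 = e^(−0.01)·[0.3715·65.7338 + 0.6285·6.3906] = 28.1537

$28.15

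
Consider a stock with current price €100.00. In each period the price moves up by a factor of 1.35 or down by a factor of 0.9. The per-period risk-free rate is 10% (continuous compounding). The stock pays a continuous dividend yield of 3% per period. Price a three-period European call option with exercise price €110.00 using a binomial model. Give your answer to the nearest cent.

€16.56

Per-period risk-free factor R = e^0.1 = 1.1052; dividend-adjusted growth = e^(0.1−0.03) = 1.0725.
Risk-neutral probability p = (1.0725 − 0.9)/(1.35 − 0.9) = 0.1725/0.4500 = 0.3834
Terminal stock prices: S_uuu = 246, S_uud = 164, S_udd = 109.4, S_ddd = 72.9
Terminal payoffs (S − K): max(136, 0) = 136, max(54.03, 0) = 54.03, max(-0.65, 0) = 0, max(-37.1, 0) = 0
Node uu (S = 182.3): V_uu = e^(−0.1)·[0.3834·136.0375 + 0.6166·54.0250] = 77.3316
Node ud (S = 121.5): V_ud = e^(−0.1)·[0.3834·54.0250 + 0.6166·0.0000] = 18.7397
Node dd (S = 81): V_dd = e^(−0.1)·[0.3834·0.0000 + 0.6166·0.0000] = 0.0000
Node u (S = 135): V_u = e^(−0.1)·[0.3834·77.3316 + 0.6166·18.7397] = 37.2802
Node d (S = 90): V_d = e^(−0.1)·[0.3834·18.7397 + 0.6166·0.0000] = 6.5003
Node 0 (S = 100): V_0 = e^(−0.1)·[0.3834·37.2802 + 0.6166·6.5003] = 16.5583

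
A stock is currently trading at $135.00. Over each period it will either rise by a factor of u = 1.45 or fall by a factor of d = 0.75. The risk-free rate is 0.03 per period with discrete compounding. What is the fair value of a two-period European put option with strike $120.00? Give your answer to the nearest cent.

Risk-neutral probability p = (1 + 0.03 − 0.75)/(1.45 − 0.75) = 0.2800/0.7000 = 0.4000
Terminal stock prices: S_uu = 283.8, S_ud = 146.8, S_dd = 75.94
Terminal payoffs (K − S): max(-163.8, 0) = 0, max(-26.81, 0) = 0, max(44.06, 0) = 44.06
Node u (S = 195.8): V_u = 1/1.03·[0.4000·0.0000 + 0.6000·0.0000] = 0.0000
Node d (S = 101.2): V_d = 1/1.03·[0.4000·0.0000 + 0.6000·44.0625] = 25.6675
Node 0 (S = 135): V_0 = 1/1.03·[0.4000·0.0000 + 0.6000·25.6675] = 14.9519

$14.95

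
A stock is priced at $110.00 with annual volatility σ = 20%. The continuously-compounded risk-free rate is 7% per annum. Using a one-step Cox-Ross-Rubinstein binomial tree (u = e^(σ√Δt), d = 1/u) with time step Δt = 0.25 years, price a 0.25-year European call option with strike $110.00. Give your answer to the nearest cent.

CRR parameters: u = e^(σ√Δt) = e^(0.2·√0.25) = 1.1052, d = 1/u = 0.9048
Per-period rate: rΔt = 0.07·0.25 = 0.0175, so R = e^0.0175 = 1.0177
Risk-neutral probability p = (e^0.0175 − 0.9048)/(1.1052 − 0.9048) = 0.1128/0.2003 = 0.5631
Terminal stock prices: S_u = 121.6, S_d = 99.53
Terminal payoffs (S − K): max(11.57, 0) = 11.57, max(-10.47, 0) = 0
Node 0 (S = 110): V_0 = e^(−0.0175)·[0.5631·11.5688 + 0.4369·0.0000] = 6.4019

$6.40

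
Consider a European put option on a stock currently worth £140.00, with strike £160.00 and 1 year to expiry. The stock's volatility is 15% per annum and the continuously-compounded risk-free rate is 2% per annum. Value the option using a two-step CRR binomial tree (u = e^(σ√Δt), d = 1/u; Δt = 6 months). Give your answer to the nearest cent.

£20.31

CRR parameters: u = e^(σ√Δt) = e^(0.15·√0.5) = 1.1119, d = 1/u = 0.8994
Per-period rate: rΔt = 0.02·0.5 = 0.01, so R = e^0.01 = 1.0101
Risk-neutral probability p = (e^0.01 − 0.8994)/(1.1119 − 0.8994) = 0.1107/0.2125 = 0.5208
Terminal stock prices: S_uu = 173.1, S_ud = 140, S_dd = 113.2
Terminal payoffs (K − S): max(-13.08, 0) = 0, max(20, 0) = 20, max(46.76, 0) = 46.76
Node u (S = 155.7): V_u = e^(−0.01)·[0.5208·0.0000 + 0.4792·20.0000] = 9.4887
Node d (S = 125.9): V_d = e^(−0.01)·[0.5208·20.0000 + 0.4792·46.7599] = 32.4968
Node 0 (S = 140): V_0 = e^(−0.01)·[0.5208·9.4887 + 0.4792·32.4968] = 20.3102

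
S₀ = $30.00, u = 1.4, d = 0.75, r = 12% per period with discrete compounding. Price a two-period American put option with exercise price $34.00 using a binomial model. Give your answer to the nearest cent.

$4.91

Risk-neutral probability p = (1 + 0.12 − 0.75)/(1.4 − 0.75) = 0.3700/0.6500 = 0.5692
Terminal stock prices: S_uu = 58.8, S_ud = 31.5, S_dd = 16.88
Terminal payoffs (K − S): max(-24.8, 0) = 0, max(2.5, 0) = 2.5, max(17.12, 0) = 17.12
Node u (S = 42): continuation = 1/1.12·[0.5692·0.0000 + 0.4308·2.5000] = 0.9615; exercise value = 0.0000 ≤ continuation, so V_u = 0.9615
Node d (S = 22.5): continuation = 1/1.12·[0.5692·2.5000 + 0.4308·17.1250] = 7.8571; exercise value = 11.5000 > continuation, so V_d = 11.5000 (exercise)
Node 0 (S = 30): continuation = 1/1.12·[0.5692·0.9615 + 0.4308·11.5000] = 4.9118; exercise value = 4.0000 ≤ continuation, so V_0 = 4.9118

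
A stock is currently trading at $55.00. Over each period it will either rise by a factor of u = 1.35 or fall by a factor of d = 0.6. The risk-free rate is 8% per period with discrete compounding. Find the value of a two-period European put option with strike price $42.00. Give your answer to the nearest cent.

$2.47

Risk-neutral probability p = (1 + 0.08 − 0.6)/(1.35 − 0.6) = 0.4800/0.7500 = 0.6400
Terminal stock prices: S_uu = 100.2, S_ud = 44.55, S_dd = 19.8
Terminal payoffs (K − S): max(-58.24, 0) = 0, max(-2.55, 0) = 0, max(22.2, 0) = 22.2
Node u (S = 74.25): V_u = 1/1.08·[0.6400·0.0000 + 0.3600·0.0000] = 0.0000
Node d (S = 33): V_d = 1/1.08·[0.6400·0.0000 + 0.3600·22.2000] = 7.4000
Node 0 (S = 55): V_0 = 1/1.08·[0.6400·0.0000 + 0.3600·7.4000] = 2.4667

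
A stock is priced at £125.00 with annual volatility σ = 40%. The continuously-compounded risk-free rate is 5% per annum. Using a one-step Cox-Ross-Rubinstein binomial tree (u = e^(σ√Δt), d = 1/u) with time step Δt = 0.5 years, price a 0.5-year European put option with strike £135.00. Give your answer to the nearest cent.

CRR parameters: u = e^(σ√Δt) = e^(0.4·√0.5) = 1.3269, d = 1/u = 0.7536
Per-period rate: rΔt = 0.05·0.5 = 0.025, so R = e^0.025 = 1.0253
Risk-neutral probability p = (e^0.025 − 0.7536)/(1.3269 − 0.7536) = 0.2717/0.5733 = 0.4739
Terminal stock prices: S_u = 165.9, S_d = 94.2
Terminal payoffs (K − S): max(-30.86, 0) = 0, max(40.8, 0) = 40.8
Node 0 (S = 125): V_0 = e^(−0.025)·[0.4739·0.0000 + 0.5261·40.7952] = 20.9318

£20.93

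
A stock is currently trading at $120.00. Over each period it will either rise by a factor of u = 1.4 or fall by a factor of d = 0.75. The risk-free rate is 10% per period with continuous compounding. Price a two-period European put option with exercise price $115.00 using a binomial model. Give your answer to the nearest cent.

$8.00

Risk-neutral probability p = (e^0.1 − 0.75)/(1.4 − 0.75) = 0.3552/0.6500 = 0.5464
Terminal stock prices: S_uu = 235.2, S_ud = 126, S_dd = 67.5
Terminal payoffs (K − S): max(-120.2, 0) = 0, max(-11, 0) = 0, max(47.5, 0) = 47.5
Node u (S = 168): V_u = e^(−0.1)·[0.5464·0.0000 + 0.4536·0.0000] = 0.0000
Node d (S = 90): V_d = e^(−0.1)·[0.5464·0.0000 + 0.4536·47.5000] = 19.4949
Node 0 (S = 120): V_0 = e^(−0.1)·[0.5464·0.0000 + 0.4536·19.4949] = 8.0011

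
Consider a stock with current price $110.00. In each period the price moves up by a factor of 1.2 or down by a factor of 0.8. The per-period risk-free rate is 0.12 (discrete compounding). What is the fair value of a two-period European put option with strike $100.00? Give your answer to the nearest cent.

$0.94

Risk-neutral probability p = (1 + 0.12 − 0.8)/(1.2 − 0.8) = 0.3200/0.4000 = 0.8000
Terminal stock prices: S_uu = 158.4, S_ud = 105.6, S_dd = 70.4
Terminal payoffs (K − S): max(-58.4, 0) = 0, max(-5.6, 0) = 0, max(29.6, 0) = 29.6
Node u (S = 132): V_u = 1/1.12·[0.8000·0.0000 + 0.2000·0.0000] = 0.0000
Node d (S = 88): V_d = 1/1.12·[0.8000·0.0000 + 0.2000·29.6000] = 5.2857
Node 0 (S = 110): V_0 = 1/1.12·[0.8000·0.0000 + 0.2000·5.2857] = 0.9439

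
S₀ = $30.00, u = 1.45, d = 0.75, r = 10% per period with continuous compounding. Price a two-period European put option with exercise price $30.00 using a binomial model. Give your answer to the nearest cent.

Risk-neutral probability p = (e^0.1 − 0.75)/(1.45 − 0.75) = 0.3552/0.7000 = 0.5074
Terminal stock prices: S_uu = 63.08, S_ud = 32.62, S_dd = 16.88
Terminal payoffs (K − S): max(-33.08, 0) = 0, max(-2.625, 0) = 0, max(13.12, 0) = 13.12
Node u (S = 43.5): V_u = e^(−0.1)·[0.5074·0.0000 + 0.4926·0.0000] = 0.0000
Node d (S = 22.5): V_d = e^(−0.1)·[0.5074·0.0000 + 0.4926·13.1250] = 5.8503
Node 0 (S = 30): V_0 = e^(−0.1)·[0.5074·0.0000 + 0.4926·5.8503] = 2.6077

$2.61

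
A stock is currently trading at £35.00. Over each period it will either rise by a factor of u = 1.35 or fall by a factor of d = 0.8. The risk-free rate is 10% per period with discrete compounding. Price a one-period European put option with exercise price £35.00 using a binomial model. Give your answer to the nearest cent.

Risk-neutral probability p = (1 + 0.1 − 0.8)/(1.35 − 0.8) = 0.3000/0.5500 = 0.5455
Terminal stock prices: S_u = 47.25, S_d = 28
Terminal payoffs (K − S): max(-12.25, 0) = 0, max(7, 0) = 7
Node 0 (S = 35): V_0 = 1/1.1·[0.5455·0.0000 + 0.4545·7.0000] = 2.8926

£2.89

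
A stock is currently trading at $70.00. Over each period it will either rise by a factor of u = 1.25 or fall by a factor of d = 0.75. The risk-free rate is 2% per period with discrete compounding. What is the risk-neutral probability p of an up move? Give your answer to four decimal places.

p = 0.5400

Risk-neutral probability p = (1 + 0.02 − 0.75)/(1.25 − 0.75) = 0.2700/0.5000 = 0.5400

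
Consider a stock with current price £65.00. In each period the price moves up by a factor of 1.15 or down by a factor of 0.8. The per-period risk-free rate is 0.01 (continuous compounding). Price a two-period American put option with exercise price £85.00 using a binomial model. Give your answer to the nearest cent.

£20.00

Risk-neutral probability p = (e^0.01 − 0.8)/(1.15 − 0.8) = 0.2101/0.3500 = 0.6001
Terminal stock prices: S_uu = 85.96, S_ud = 59.8, S_dd = 41.6
Terminal payoffs (K − S): max(-0.9625, 0) = 0, max(25.2, 0) = 25.2, max(43.4, 0) = 43.4
Node u (S = 74.75): continuation = e^(−0.01)·[0.6001·0.0000 + 0.3999·25.2000] = 9.9761; exercise value = 10.2500 > continuation, so V_u = 10.2500 (exercise)
Node d (S = 52): continuation = e^(−0.01)·[0.6001·25.2000 + 0.3999·43.4000] = 32.1542; exercise value = 33.0000 > continuation, so V_d = 33.0000 (exercise)
Node 0 (S = 65): continuation = e^(−0.01)·[0.6001·10.2500 + 0.3999·33.0000] = 19.1542; exercise value = 20.0000 > continuation, so V_0 = 20.0000 (exercise)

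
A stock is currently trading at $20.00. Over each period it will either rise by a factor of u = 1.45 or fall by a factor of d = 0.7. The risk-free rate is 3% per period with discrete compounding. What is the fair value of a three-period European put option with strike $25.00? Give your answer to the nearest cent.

$7.00

Risk-neutral probability p = (1 + 0.03 − 0.7)/(1.45 − 0.7) = 0.3300/0.7500 = 0.4400
Terminal stock prices: S_uuu = 60.97, S_uud = 29.43, S_udd = 14.21, S_ddd = 6.86
Terminal payoffs (K − S): max(-35.97, 0) = 0, max(-4.435, 0) = 0, max(10.79, 0) = 10.79, max(18.14, 0) = 18.14
Node uu (S = 42.05): V_uu = 1/1.03·[0.4400·0.0000 + 0.5600·0.0000] = 0.0000
Node ud (S = 20.3): V_ud = 1/1.03·[0.4400·0.0000 + 0.5600·10.7900] = 5.8664
Node dd (S = 9.8): V_dd = 1/1.03·[0.4400·10.7900 + 0.5600·18.1400] = 14.4718
Node u (S = 29): V_u = 1/1.03·[0.4400·0.0000 + 0.5600·5.8664] = 3.1895
Node d (S = 14): V_d = 1/1.03·[0.4400·5.8664 + 0.5600·14.4718] = 10.3742
Node 0 (S = 20): V_0 = 1/1.03·[0.4400·3.1895 + 0.5600·10.3742] = 7.0029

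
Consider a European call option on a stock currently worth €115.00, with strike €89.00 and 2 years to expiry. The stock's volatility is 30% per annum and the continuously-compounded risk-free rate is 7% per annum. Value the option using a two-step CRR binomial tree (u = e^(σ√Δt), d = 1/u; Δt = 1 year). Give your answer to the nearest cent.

CRR parameters: u = e^(σ√Δt) = e^(0.3·√1) = 1.3499, d = 1/u = 0.7408
Per-period rate: rΔt = 0.07·1 = 0.07, so R = e^0.07 = 1.0725
Risk-neutral probability p = (e^0.07 − 0.7408)/(1.3499 − 0.7408) = 0.3317/0.6090 = 0.5446
Terminal stock prices: S_uu = 209.5, S_ud = 115, S_dd = 63.11
Terminal payoffs (S − K): max(120.5, 0) = 120.5, max(26, 0) = 26, max(-25.89, 0) = 0
Node u (S = 155.2): V_u = e^(−0.07)·[0.5446·120.5437 + 0.4554·26.0000] = 72.2507
Node d (S = 85.19): V_d = e^(−0.07)·[0.5446·26.0000 + 0.4554·0.0000] = 13.2026
Node 0 (S = 115): V_0 = e^(−0.07)·[0.5446·72.2507 + 0.4554·13.2026] = 42.2941

€42.29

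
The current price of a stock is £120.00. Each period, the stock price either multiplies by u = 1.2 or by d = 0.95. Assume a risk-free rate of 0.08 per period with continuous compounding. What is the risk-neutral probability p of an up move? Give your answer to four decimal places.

Risk-neutral probability p = (e^0.08 − 0.95)/(1.2 − 0.95) = 0.1333/0.2500 = 0.5331

p = 0.5331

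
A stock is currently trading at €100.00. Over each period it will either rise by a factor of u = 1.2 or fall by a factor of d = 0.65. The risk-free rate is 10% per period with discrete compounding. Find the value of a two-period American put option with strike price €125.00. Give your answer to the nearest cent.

€25.00

Risk-neutral probability p = (1 + 0.1 − 0.65)/(1.2 − 0.65) = 0.4500/0.5500 = 0.8182
Terminal stock prices: S_uu = 144, S_ud = 78, S_dd = 42.25
Terminal payoffs (K − S): max(-19, 0) = 0, max(47, 0) = 47, max(82.75, 0) = 82.75
Node u (S = 120): continuation = 1/1.1·[0.8182·0.0000 + 0.1818·47.0000] = 7.7686; exercise value = 5.0000 ≤ continuation, so V_u = 7.7686
Node d (S = 65): continuation = 1/1.1·[0.8182·47.0000 + 0.1818·82.7500] = 48.6364; exercise value = 60.0000 > continuation, so V_d = 60.0000 (exercise)
Node 0 (S = 100): continuation = 1/1.1·[0.8182·7.7686 + 0.1818·60.0000] = 15.6956; exercise value = 25.0000 > continuation, so V_0 = 25.0000 (exercise)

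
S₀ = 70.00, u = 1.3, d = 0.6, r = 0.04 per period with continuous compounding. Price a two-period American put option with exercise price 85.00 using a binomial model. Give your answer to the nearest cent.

Risk-neutral probability p = (e^0.04 − 0.6)/(1.3 − 0.6) = 0.4408/0.7000 = 0.6297
Terminal stock prices: S_uu = 118.3, S_ud = 54.6, S_dd = 25.2
Terminal payoffs (K − S): max(-33.3, 0) = 0, max(30.4, 0) = 30.4, max(59.8, 0) = 59.8
Node u (S = 91): continuation = e^(−0.04)·[0.6297·0.0000 + 0.3703·30.4000] = 10.8149; exercise value = 0.0000 ≤ continuation, so V_u = 10.8149
Node d (S = 42): continuation = e^(−0.04)·[0.6297·30.4000 + 0.3703·59.8000] = 39.6671; exercise value = 43.0000 > continuation, so V_d = 43.0000 (exercise)
Node 0 (S = 70): continuation = e^(−0.04)·[0.6297·10.8149 + 0.3703·43.0000] = 21.8407; exercise value = 15.0000 ≤ continuation, so V_0 = 21.8407

21.84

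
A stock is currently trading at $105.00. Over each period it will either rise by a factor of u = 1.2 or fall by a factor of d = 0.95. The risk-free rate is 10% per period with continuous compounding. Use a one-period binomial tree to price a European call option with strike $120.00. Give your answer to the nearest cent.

$3.37

Risk-neutral probability p = (e^0.1 − 0.95)/(1.2 − 0.95) = 0.1552/0.2500 = 0.6207
Terminal stock prices: S_u = 126, S_d = 99.75
Terminal payoffs (S − K): max(6, 0) = 6, max(-20.25, 0) = 0
Node 0 (S = 105): V_0 = e^(−0.1)·[0.6207·6.0000 + 0.3793·0.0000] = 3.3697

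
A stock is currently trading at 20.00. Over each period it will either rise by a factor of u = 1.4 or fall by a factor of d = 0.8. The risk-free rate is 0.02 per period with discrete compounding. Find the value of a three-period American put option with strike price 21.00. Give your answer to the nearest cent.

4.02

Risk-neutral probability p = (1 + 0.02 − 0.8)/(1.4 − 0.8) = 0.2200/0.6000 = 0.3667
Terminal stock prices: S_uuu = 54.88, S_uud = 31.36, S_udd = 17.92, S_ddd = 10.24
Terminal payoffs (K − S): max(-33.88, 0) = 0, max(-10.36, 0) = 0, max(3.08, 0) = 3.08, max(10.76, 0) = 10.76
Node uu (S = 39.2): continuation = 1/1.02·[0.3667·0.0000 + 0.6333·0.0000] = 0.0000; exercise value = 0.0000 ≤ continuation, so V_uu = 0.0000
Node ud (S = 22.4): continuation = 1/1.02·[0.3667·0.0000 + 0.6333·3.0800] = 1.9124; exercise value = 0.0000 ≤ continuation, so V_ud = 1.9124
Node dd (S = 12.8): continuation = 1/1.02·[0.3667·3.0800 + 0.6333·10.7600] = 7.7882; exercise value = 8.2000 > continuation, so V_dd = 8.2000 (exercise)
Node u (S = 28): continuation = 1/1.02·[0.3667·0.0000 + 0.6333·1.9124] = 1.1874; exercise value = 0.0000 ≤ continuation, so V_u = 1.1874
Node d (S = 16): continuation = 1/1.02·[0.3667·1.9124 + 0.6333·8.2000] = 5.7790; exercise value = 5.0000 ≤ continuation, so V_d = 5.7790
Node 0 (S = 20): continuation = 1/1.02·[0.3667·1.1874 + 0.6333·5.7790] = 4.0151; exercise value = 1.0000 ≤ continuation, so V_0 = 4.0151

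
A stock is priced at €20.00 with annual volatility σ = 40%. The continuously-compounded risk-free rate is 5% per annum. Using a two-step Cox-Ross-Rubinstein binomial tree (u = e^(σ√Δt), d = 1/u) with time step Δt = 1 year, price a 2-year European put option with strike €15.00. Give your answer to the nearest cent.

CRR parameters: u = e^(σ√Δt) = e^(0.4·√1) = 1.4918, d = 1/u = 0.6703
Per-period rate: rΔt = 0.05·1 = 0.05, so R = e^0.05 = 1.0513
Risk-neutral probability p = (e^0.05 − 0.6703)/(1.4918 − 0.6703) = 0.3810/0.8215 = 0.4637
Terminal stock prices: S_uu = 44.51, S_ud = 20, S_dd = 8.987
Terminal payoffs (K − S): max(-29.51, 0) = 0, max(-5, 0) = 0, max(6.013, 0) = 6.013
Node u (S = 29.84): V_u = e^(−0.05)·[0.4637·0.0000 + 0.5363·0.0000] = 0.0000
Node d (S = 13.41): V_d = e^(−0.05)·[0.4637·0.0000 + 0.5363·6.0134] = 3.0676
Node 0 (S = 20): V_0 = e^(−0.05)·[0.4637·0.0000 + 0.5363·3.0676] = 1.5648

€1.56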